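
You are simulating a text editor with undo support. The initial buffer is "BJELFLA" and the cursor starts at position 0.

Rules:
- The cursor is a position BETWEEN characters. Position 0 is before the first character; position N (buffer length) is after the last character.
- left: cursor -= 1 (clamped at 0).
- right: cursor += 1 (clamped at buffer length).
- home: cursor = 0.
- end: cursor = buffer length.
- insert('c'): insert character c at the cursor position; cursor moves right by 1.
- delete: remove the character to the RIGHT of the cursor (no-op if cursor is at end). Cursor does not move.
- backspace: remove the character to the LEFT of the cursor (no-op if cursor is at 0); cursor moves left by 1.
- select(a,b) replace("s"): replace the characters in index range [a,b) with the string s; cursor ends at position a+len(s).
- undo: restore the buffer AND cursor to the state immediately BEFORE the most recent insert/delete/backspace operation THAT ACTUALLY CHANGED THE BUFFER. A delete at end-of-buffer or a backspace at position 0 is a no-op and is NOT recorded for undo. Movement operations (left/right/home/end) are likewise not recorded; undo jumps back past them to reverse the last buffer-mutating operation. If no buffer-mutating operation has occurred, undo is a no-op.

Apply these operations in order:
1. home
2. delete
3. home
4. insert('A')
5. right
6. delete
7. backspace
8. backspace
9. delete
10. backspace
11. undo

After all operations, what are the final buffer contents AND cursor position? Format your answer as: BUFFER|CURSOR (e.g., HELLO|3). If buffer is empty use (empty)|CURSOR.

Answer: LFLA|0

Derivation:
After op 1 (home): buf='BJELFLA' cursor=0
After op 2 (delete): buf='JELFLA' cursor=0
After op 3 (home): buf='JELFLA' cursor=0
After op 4 (insert('A')): buf='AJELFLA' cursor=1
After op 5 (right): buf='AJELFLA' cursor=2
After op 6 (delete): buf='AJLFLA' cursor=2
After op 7 (backspace): buf='ALFLA' cursor=1
After op 8 (backspace): buf='LFLA' cursor=0
After op 9 (delete): buf='FLA' cursor=0
After op 10 (backspace): buf='FLA' cursor=0
After op 11 (undo): buf='LFLA' cursor=0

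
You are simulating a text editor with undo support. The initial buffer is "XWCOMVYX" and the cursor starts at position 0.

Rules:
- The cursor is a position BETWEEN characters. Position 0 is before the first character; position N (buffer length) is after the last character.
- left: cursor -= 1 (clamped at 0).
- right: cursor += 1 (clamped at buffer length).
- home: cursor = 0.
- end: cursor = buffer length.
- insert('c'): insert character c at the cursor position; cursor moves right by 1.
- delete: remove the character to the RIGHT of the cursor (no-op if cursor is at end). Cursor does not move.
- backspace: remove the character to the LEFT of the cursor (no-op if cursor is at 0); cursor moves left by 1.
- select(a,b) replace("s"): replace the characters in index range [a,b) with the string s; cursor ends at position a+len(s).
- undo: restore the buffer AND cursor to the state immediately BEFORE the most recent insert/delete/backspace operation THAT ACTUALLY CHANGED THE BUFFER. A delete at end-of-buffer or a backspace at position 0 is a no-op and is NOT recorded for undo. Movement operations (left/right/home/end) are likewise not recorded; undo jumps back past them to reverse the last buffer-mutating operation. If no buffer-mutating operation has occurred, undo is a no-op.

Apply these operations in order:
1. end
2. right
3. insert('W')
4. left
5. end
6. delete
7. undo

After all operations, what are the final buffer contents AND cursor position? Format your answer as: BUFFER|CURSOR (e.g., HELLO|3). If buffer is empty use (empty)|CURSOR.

Answer: XWCOMVYX|8

Derivation:
After op 1 (end): buf='XWCOMVYX' cursor=8
After op 2 (right): buf='XWCOMVYX' cursor=8
After op 3 (insert('W')): buf='XWCOMVYXW' cursor=9
After op 4 (left): buf='XWCOMVYXW' cursor=8
After op 5 (end): buf='XWCOMVYXW' cursor=9
After op 6 (delete): buf='XWCOMVYXW' cursor=9
After op 7 (undo): buf='XWCOMVYX' cursor=8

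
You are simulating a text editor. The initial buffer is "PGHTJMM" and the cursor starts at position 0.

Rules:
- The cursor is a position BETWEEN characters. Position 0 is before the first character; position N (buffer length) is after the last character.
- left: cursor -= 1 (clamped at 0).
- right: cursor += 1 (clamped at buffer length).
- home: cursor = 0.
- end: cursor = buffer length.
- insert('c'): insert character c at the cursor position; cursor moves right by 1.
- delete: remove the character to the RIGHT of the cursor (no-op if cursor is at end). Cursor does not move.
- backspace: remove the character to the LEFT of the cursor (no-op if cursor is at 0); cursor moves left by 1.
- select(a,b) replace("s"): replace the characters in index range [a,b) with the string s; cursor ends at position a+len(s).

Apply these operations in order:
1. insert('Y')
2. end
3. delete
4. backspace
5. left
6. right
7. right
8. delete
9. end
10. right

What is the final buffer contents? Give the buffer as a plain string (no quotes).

Answer: YPGHTJM

Derivation:
After op 1 (insert('Y')): buf='YPGHTJMM' cursor=1
After op 2 (end): buf='YPGHTJMM' cursor=8
After op 3 (delete): buf='YPGHTJMM' cursor=8
After op 4 (backspace): buf='YPGHTJM' cursor=7
After op 5 (left): buf='YPGHTJM' cursor=6
After op 6 (right): buf='YPGHTJM' cursor=7
After op 7 (right): buf='YPGHTJM' cursor=7
After op 8 (delete): buf='YPGHTJM' cursor=7
After op 9 (end): buf='YPGHTJM' cursor=7
After op 10 (right): buf='YPGHTJM' cursor=7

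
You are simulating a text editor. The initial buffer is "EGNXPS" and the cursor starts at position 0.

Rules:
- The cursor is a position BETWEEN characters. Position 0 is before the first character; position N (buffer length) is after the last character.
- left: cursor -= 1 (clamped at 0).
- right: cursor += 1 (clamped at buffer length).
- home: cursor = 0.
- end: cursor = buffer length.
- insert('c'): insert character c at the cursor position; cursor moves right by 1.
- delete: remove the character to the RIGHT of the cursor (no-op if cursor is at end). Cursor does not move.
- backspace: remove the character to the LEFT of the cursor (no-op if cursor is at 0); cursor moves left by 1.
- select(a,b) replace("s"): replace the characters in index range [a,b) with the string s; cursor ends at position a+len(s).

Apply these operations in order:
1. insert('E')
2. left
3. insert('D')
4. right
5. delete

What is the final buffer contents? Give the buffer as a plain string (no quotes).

After op 1 (insert('E')): buf='EEGNXPS' cursor=1
After op 2 (left): buf='EEGNXPS' cursor=0
After op 3 (insert('D')): buf='DEEGNXPS' cursor=1
After op 4 (right): buf='DEEGNXPS' cursor=2
After op 5 (delete): buf='DEGNXPS' cursor=2

Answer: DEGNXPS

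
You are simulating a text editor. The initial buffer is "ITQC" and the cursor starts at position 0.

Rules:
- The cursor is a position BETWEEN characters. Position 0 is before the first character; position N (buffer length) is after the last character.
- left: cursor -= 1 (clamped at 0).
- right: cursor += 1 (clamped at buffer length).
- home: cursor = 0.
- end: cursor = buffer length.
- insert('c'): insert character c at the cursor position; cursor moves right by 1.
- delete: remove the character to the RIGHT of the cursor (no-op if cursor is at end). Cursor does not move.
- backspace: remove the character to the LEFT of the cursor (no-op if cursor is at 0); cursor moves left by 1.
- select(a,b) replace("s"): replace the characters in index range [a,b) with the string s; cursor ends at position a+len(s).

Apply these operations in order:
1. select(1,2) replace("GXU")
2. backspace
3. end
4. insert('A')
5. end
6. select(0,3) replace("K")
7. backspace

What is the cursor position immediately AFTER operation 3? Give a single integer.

After op 1 (select(1,2) replace("GXU")): buf='IGXUQC' cursor=4
After op 2 (backspace): buf='IGXQC' cursor=3
After op 3 (end): buf='IGXQC' cursor=5

Answer: 5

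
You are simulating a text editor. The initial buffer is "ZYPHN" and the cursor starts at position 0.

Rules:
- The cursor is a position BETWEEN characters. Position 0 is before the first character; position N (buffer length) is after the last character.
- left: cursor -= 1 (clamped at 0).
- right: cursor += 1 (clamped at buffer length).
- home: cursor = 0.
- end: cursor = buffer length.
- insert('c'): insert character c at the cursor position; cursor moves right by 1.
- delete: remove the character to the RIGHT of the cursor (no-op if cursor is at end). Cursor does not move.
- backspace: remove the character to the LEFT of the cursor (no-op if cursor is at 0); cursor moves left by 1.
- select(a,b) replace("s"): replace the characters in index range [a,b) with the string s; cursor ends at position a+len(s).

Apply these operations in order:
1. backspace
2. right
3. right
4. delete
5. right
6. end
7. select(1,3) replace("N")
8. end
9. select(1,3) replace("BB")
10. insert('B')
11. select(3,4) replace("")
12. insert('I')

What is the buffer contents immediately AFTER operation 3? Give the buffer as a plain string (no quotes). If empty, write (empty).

After op 1 (backspace): buf='ZYPHN' cursor=0
After op 2 (right): buf='ZYPHN' cursor=1
After op 3 (right): buf='ZYPHN' cursor=2

Answer: ZYPHN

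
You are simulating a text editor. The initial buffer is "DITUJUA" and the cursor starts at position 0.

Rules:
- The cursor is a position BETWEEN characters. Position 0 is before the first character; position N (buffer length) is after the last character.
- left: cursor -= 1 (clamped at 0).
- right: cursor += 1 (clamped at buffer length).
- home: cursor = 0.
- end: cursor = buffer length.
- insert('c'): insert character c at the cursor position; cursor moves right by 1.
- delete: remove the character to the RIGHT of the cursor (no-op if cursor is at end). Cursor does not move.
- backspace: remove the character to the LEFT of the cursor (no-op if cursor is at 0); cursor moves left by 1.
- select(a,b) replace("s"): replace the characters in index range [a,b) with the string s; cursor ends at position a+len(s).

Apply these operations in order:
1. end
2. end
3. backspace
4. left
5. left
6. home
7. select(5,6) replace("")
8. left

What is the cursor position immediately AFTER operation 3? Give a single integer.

Answer: 6

Derivation:
After op 1 (end): buf='DITUJUA' cursor=7
After op 2 (end): buf='DITUJUA' cursor=7
After op 3 (backspace): buf='DITUJU' cursor=6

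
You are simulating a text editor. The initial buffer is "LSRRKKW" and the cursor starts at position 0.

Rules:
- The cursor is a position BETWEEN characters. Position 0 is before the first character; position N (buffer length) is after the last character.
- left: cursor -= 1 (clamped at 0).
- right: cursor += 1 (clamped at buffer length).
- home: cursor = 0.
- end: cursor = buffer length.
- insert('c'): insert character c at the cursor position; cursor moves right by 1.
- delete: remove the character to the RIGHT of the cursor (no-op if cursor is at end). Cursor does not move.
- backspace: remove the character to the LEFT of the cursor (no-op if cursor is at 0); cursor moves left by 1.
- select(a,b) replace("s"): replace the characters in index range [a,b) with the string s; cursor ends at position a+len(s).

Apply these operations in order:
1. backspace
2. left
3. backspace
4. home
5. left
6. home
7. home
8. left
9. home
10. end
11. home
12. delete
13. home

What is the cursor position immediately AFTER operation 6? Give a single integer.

Answer: 0

Derivation:
After op 1 (backspace): buf='LSRRKKW' cursor=0
After op 2 (left): buf='LSRRKKW' cursor=0
After op 3 (backspace): buf='LSRRKKW' cursor=0
After op 4 (home): buf='LSRRKKW' cursor=0
After op 5 (left): buf='LSRRKKW' cursor=0
After op 6 (home): buf='LSRRKKW' cursor=0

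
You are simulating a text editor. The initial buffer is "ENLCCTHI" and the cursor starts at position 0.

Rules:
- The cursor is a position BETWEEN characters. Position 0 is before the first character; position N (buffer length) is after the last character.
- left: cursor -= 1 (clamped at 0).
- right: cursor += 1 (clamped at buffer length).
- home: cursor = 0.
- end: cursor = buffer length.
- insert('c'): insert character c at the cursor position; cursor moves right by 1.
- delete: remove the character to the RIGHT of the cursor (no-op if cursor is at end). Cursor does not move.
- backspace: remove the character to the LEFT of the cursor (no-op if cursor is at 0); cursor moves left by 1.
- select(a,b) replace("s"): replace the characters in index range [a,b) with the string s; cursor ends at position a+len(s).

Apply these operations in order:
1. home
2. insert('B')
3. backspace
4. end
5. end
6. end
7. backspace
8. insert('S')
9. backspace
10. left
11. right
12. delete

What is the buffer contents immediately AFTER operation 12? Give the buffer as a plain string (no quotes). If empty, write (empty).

Answer: ENLCCTH

Derivation:
After op 1 (home): buf='ENLCCTHI' cursor=0
After op 2 (insert('B')): buf='BENLCCTHI' cursor=1
After op 3 (backspace): buf='ENLCCTHI' cursor=0
After op 4 (end): buf='ENLCCTHI' cursor=8
After op 5 (end): buf='ENLCCTHI' cursor=8
After op 6 (end): buf='ENLCCTHI' cursor=8
After op 7 (backspace): buf='ENLCCTH' cursor=7
After op 8 (insert('S')): buf='ENLCCTHS' cursor=8
After op 9 (backspace): buf='ENLCCTH' cursor=7
After op 10 (left): buf='ENLCCTH' cursor=6
After op 11 (right): buf='ENLCCTH' cursor=7
After op 12 (delete): buf='ENLCCTH' cursor=7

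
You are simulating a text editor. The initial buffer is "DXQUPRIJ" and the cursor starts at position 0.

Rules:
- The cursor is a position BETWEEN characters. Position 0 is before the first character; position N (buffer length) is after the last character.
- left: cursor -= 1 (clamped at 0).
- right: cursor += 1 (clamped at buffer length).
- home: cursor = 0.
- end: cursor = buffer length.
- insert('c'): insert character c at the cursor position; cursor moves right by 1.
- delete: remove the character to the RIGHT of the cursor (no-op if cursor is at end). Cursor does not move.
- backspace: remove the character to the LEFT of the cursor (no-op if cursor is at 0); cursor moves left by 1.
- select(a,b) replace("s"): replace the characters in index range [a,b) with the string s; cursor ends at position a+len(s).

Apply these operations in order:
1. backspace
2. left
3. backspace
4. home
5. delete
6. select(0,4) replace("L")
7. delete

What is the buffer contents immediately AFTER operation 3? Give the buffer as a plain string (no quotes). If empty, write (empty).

After op 1 (backspace): buf='DXQUPRIJ' cursor=0
After op 2 (left): buf='DXQUPRIJ' cursor=0
After op 3 (backspace): buf='DXQUPRIJ' cursor=0

Answer: DXQUPRIJ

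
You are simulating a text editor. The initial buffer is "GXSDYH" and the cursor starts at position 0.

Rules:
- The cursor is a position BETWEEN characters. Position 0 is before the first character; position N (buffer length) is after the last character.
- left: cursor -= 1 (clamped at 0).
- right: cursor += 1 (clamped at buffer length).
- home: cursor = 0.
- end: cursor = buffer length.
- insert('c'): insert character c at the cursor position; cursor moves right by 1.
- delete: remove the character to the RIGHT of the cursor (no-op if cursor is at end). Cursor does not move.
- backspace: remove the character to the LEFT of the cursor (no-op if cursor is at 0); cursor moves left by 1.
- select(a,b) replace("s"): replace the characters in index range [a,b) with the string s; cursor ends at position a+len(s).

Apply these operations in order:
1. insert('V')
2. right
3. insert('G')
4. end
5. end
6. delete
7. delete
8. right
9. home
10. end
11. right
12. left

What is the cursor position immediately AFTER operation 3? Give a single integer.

After op 1 (insert('V')): buf='VGXSDYH' cursor=1
After op 2 (right): buf='VGXSDYH' cursor=2
After op 3 (insert('G')): buf='VGGXSDYH' cursor=3

Answer: 3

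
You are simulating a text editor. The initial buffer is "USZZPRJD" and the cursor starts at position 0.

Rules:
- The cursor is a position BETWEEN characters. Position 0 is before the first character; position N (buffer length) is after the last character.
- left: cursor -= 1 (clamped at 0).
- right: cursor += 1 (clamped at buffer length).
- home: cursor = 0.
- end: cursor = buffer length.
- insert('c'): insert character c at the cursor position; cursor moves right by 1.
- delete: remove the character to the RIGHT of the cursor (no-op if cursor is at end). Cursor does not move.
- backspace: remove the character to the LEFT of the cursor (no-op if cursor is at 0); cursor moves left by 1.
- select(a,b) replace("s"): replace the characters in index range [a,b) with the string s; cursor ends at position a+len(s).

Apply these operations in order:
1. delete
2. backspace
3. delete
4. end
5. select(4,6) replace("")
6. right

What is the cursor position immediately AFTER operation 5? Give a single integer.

After op 1 (delete): buf='SZZPRJD' cursor=0
After op 2 (backspace): buf='SZZPRJD' cursor=0
After op 3 (delete): buf='ZZPRJD' cursor=0
After op 4 (end): buf='ZZPRJD' cursor=6
After op 5 (select(4,6) replace("")): buf='ZZPR' cursor=4

Answer: 4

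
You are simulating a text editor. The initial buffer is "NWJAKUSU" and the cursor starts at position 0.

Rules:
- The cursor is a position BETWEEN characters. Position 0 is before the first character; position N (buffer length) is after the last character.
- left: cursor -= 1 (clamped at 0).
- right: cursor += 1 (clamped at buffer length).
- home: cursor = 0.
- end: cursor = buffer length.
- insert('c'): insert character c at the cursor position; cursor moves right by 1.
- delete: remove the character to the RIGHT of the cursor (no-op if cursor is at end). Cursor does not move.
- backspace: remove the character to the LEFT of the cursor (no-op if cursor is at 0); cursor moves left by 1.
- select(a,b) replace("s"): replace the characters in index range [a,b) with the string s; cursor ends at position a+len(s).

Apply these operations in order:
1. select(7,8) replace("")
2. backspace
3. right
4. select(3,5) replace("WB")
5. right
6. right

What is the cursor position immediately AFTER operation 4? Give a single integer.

Answer: 5

Derivation:
After op 1 (select(7,8) replace("")): buf='NWJAKUS' cursor=7
After op 2 (backspace): buf='NWJAKU' cursor=6
After op 3 (right): buf='NWJAKU' cursor=6
After op 4 (select(3,5) replace("WB")): buf='NWJWBU' cursor=5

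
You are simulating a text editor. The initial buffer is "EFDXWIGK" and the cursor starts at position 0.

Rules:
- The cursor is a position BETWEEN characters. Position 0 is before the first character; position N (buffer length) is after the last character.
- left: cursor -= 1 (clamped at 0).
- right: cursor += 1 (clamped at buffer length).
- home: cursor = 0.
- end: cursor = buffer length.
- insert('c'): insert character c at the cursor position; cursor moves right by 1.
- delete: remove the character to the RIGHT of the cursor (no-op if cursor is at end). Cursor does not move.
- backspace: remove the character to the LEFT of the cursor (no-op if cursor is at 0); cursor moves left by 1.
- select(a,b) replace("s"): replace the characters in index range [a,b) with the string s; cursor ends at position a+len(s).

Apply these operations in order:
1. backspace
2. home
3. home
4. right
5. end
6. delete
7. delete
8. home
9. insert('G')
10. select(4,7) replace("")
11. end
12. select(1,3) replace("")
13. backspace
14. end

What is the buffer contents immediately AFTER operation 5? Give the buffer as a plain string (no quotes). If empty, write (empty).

Answer: EFDXWIGK

Derivation:
After op 1 (backspace): buf='EFDXWIGK' cursor=0
After op 2 (home): buf='EFDXWIGK' cursor=0
After op 3 (home): buf='EFDXWIGK' cursor=0
After op 4 (right): buf='EFDXWIGK' cursor=1
After op 5 (end): buf='EFDXWIGK' cursor=8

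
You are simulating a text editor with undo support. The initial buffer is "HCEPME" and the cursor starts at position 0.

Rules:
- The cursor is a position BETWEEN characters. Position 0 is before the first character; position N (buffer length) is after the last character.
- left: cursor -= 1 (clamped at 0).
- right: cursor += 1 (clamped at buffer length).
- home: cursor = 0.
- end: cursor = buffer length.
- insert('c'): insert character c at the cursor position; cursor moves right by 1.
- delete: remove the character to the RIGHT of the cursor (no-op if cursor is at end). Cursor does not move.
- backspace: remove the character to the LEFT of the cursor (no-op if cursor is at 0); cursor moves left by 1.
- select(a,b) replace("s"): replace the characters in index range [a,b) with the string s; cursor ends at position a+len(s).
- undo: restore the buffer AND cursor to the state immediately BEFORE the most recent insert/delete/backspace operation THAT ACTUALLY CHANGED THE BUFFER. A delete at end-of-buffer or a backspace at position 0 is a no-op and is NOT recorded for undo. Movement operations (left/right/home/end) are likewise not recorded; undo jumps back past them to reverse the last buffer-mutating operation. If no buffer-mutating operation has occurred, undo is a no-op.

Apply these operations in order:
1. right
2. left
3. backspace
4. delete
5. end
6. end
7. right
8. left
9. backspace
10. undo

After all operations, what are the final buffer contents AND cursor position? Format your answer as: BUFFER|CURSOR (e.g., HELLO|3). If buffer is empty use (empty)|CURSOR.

After op 1 (right): buf='HCEPME' cursor=1
After op 2 (left): buf='HCEPME' cursor=0
After op 3 (backspace): buf='HCEPME' cursor=0
After op 4 (delete): buf='CEPME' cursor=0
After op 5 (end): buf='CEPME' cursor=5
After op 6 (end): buf='CEPME' cursor=5
After op 7 (right): buf='CEPME' cursor=5
After op 8 (left): buf='CEPME' cursor=4
After op 9 (backspace): buf='CEPE' cursor=3
After op 10 (undo): buf='CEPME' cursor=4

Answer: CEPME|4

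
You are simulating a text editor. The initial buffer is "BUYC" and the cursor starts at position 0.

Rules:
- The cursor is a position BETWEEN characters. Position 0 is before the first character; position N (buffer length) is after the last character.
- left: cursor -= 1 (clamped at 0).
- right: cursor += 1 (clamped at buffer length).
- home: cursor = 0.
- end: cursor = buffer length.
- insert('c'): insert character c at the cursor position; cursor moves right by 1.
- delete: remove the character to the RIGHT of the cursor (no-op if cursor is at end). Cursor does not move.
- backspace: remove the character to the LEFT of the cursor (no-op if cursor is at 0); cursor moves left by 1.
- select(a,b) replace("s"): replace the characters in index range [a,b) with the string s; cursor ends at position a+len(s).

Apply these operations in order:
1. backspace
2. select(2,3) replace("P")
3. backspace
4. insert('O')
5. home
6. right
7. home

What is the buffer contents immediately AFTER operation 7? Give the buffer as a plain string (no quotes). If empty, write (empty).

After op 1 (backspace): buf='BUYC' cursor=0
After op 2 (select(2,3) replace("P")): buf='BUPC' cursor=3
After op 3 (backspace): buf='BUC' cursor=2
After op 4 (insert('O')): buf='BUOC' cursor=3
After op 5 (home): buf='BUOC' cursor=0
After op 6 (right): buf='BUOC' cursor=1
After op 7 (home): buf='BUOC' cursor=0

Answer: BUOC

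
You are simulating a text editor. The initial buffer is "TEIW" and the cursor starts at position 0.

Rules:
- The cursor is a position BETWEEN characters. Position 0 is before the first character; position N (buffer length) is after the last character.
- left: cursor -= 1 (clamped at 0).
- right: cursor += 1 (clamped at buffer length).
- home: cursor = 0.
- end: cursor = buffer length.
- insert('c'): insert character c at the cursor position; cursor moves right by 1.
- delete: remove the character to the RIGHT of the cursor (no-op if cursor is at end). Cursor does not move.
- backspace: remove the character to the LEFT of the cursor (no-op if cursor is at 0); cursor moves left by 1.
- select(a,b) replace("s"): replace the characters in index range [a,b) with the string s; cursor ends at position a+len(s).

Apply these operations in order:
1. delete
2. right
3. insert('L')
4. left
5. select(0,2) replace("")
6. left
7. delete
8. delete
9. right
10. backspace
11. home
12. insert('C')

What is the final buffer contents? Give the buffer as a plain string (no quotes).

After op 1 (delete): buf='EIW' cursor=0
After op 2 (right): buf='EIW' cursor=1
After op 3 (insert('L')): buf='ELIW' cursor=2
After op 4 (left): buf='ELIW' cursor=1
After op 5 (select(0,2) replace("")): buf='IW' cursor=0
After op 6 (left): buf='IW' cursor=0
After op 7 (delete): buf='W' cursor=0
After op 8 (delete): buf='(empty)' cursor=0
After op 9 (right): buf='(empty)' cursor=0
After op 10 (backspace): buf='(empty)' cursor=0
After op 11 (home): buf='(empty)' cursor=0
After op 12 (insert('C')): buf='C' cursor=1

Answer: C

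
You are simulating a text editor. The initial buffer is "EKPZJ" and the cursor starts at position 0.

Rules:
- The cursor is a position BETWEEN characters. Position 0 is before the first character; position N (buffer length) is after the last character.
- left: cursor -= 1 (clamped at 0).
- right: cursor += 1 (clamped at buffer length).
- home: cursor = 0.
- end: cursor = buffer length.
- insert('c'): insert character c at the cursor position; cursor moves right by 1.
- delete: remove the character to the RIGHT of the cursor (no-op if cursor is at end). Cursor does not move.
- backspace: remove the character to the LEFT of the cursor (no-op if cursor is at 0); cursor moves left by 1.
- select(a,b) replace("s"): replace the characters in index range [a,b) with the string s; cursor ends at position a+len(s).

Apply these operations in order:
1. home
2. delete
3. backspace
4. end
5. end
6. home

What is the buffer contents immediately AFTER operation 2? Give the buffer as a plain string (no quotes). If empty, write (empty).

After op 1 (home): buf='EKPZJ' cursor=0
After op 2 (delete): buf='KPZJ' cursor=0

Answer: KPZJ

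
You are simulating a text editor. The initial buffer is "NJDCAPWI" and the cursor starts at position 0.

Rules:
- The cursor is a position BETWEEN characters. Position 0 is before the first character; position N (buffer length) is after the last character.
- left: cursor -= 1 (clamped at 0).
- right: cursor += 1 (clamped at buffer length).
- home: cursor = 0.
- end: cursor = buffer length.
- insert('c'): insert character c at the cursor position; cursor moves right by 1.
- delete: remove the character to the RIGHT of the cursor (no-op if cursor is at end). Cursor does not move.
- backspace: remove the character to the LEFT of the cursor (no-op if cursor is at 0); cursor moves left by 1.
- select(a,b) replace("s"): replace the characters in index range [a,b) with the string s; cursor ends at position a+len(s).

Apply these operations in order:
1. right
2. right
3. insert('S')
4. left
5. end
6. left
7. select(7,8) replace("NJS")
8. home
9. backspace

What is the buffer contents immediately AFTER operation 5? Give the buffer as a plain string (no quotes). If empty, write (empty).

Answer: NJSDCAPWI

Derivation:
After op 1 (right): buf='NJDCAPWI' cursor=1
After op 2 (right): buf='NJDCAPWI' cursor=2
After op 3 (insert('S')): buf='NJSDCAPWI' cursor=3
After op 4 (left): buf='NJSDCAPWI' cursor=2
After op 5 (end): buf='NJSDCAPWI' cursor=9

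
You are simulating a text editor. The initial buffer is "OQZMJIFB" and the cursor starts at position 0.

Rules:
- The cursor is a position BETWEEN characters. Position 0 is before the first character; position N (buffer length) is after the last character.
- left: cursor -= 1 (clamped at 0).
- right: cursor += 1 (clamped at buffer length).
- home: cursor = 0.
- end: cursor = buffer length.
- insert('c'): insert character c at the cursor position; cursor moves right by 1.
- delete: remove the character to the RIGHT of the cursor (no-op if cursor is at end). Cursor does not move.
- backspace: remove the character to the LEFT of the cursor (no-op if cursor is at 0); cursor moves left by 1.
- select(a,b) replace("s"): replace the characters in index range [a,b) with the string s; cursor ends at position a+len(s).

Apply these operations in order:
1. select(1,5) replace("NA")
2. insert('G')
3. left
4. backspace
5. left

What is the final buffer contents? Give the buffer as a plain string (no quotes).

Answer: ONGIFB

Derivation:
After op 1 (select(1,5) replace("NA")): buf='ONAIFB' cursor=3
After op 2 (insert('G')): buf='ONAGIFB' cursor=4
After op 3 (left): buf='ONAGIFB' cursor=3
After op 4 (backspace): buf='ONGIFB' cursor=2
After op 5 (left): buf='ONGIFB' cursor=1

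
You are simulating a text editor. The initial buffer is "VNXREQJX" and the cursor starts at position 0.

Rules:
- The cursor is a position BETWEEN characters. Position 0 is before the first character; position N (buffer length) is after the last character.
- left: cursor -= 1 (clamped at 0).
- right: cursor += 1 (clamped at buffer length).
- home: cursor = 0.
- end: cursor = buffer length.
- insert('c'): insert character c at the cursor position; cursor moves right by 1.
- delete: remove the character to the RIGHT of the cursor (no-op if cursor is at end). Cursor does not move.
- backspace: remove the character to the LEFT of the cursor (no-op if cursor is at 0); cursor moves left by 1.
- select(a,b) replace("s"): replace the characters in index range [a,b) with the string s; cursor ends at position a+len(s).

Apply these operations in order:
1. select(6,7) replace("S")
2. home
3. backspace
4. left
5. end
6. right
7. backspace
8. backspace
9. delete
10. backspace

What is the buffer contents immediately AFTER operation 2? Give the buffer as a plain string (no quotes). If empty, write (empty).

Answer: VNXREQSX

Derivation:
After op 1 (select(6,7) replace("S")): buf='VNXREQSX' cursor=7
After op 2 (home): buf='VNXREQSX' cursor=0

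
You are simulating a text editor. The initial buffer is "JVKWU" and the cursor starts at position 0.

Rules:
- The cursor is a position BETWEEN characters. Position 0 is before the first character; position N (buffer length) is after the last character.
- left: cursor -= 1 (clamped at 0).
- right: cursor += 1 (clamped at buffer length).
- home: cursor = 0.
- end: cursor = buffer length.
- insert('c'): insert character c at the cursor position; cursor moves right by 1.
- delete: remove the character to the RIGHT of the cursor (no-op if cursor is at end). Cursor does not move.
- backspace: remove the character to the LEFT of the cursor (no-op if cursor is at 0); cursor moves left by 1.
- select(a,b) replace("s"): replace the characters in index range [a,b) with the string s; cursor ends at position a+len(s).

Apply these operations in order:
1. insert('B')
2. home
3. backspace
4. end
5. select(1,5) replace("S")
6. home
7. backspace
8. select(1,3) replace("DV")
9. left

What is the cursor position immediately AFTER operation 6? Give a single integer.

Answer: 0

Derivation:
After op 1 (insert('B')): buf='BJVKWU' cursor=1
After op 2 (home): buf='BJVKWU' cursor=0
After op 3 (backspace): buf='BJVKWU' cursor=0
After op 4 (end): buf='BJVKWU' cursor=6
After op 5 (select(1,5) replace("S")): buf='BSU' cursor=2
After op 6 (home): buf='BSU' cursor=0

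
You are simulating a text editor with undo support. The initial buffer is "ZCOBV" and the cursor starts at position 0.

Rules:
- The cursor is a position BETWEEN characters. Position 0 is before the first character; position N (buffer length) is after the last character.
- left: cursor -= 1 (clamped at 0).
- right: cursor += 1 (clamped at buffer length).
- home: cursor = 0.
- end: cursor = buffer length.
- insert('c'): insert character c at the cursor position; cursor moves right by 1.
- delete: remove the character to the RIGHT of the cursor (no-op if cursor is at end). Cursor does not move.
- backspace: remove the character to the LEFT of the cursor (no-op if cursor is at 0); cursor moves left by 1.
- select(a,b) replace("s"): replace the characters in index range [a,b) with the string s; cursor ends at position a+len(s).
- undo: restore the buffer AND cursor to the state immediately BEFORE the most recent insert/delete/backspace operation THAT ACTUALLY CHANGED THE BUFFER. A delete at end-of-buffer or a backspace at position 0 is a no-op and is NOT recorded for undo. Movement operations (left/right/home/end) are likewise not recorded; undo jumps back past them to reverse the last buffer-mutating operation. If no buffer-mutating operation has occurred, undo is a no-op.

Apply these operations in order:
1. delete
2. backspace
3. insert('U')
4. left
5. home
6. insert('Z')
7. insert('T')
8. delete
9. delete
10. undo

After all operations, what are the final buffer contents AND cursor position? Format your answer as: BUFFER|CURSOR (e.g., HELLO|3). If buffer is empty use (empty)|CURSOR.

After op 1 (delete): buf='COBV' cursor=0
After op 2 (backspace): buf='COBV' cursor=0
After op 3 (insert('U')): buf='UCOBV' cursor=1
After op 4 (left): buf='UCOBV' cursor=0
After op 5 (home): buf='UCOBV' cursor=0
After op 6 (insert('Z')): buf='ZUCOBV' cursor=1
After op 7 (insert('T')): buf='ZTUCOBV' cursor=2
After op 8 (delete): buf='ZTCOBV' cursor=2
After op 9 (delete): buf='ZTOBV' cursor=2
After op 10 (undo): buf='ZTCOBV' cursor=2

Answer: ZTCOBV|2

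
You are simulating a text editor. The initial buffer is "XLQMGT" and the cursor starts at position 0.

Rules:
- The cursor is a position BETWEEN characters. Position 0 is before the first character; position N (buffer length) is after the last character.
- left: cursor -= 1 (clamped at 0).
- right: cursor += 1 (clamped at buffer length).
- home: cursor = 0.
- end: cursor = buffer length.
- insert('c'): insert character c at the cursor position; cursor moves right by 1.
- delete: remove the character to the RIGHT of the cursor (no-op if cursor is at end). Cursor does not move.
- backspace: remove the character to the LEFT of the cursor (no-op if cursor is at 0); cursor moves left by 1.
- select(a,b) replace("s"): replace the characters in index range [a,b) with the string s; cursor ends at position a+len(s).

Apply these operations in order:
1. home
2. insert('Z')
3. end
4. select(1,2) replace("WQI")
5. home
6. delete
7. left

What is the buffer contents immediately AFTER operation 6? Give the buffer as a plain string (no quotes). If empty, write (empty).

Answer: WQILQMGT

Derivation:
After op 1 (home): buf='XLQMGT' cursor=0
After op 2 (insert('Z')): buf='ZXLQMGT' cursor=1
After op 3 (end): buf='ZXLQMGT' cursor=7
After op 4 (select(1,2) replace("WQI")): buf='ZWQILQMGT' cursor=4
After op 5 (home): buf='ZWQILQMGT' cursor=0
After op 6 (delete): buf='WQILQMGT' cursor=0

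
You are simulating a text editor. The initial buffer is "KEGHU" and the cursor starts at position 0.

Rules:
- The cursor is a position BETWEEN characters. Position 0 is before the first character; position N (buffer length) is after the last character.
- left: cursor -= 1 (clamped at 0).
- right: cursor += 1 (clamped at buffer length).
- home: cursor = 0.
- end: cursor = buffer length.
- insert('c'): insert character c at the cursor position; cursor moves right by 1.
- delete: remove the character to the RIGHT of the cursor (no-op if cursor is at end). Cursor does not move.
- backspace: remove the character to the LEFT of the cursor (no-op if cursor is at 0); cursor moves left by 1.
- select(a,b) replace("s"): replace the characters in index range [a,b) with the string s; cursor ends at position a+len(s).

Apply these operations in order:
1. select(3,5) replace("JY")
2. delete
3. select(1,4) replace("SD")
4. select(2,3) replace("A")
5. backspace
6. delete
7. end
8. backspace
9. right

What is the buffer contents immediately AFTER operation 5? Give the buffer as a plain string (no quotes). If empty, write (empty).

After op 1 (select(3,5) replace("JY")): buf='KEGJY' cursor=5
After op 2 (delete): buf='KEGJY' cursor=5
After op 3 (select(1,4) replace("SD")): buf='KSDY' cursor=3
After op 4 (select(2,3) replace("A")): buf='KSAY' cursor=3
After op 5 (backspace): buf='KSY' cursor=2

Answer: KSY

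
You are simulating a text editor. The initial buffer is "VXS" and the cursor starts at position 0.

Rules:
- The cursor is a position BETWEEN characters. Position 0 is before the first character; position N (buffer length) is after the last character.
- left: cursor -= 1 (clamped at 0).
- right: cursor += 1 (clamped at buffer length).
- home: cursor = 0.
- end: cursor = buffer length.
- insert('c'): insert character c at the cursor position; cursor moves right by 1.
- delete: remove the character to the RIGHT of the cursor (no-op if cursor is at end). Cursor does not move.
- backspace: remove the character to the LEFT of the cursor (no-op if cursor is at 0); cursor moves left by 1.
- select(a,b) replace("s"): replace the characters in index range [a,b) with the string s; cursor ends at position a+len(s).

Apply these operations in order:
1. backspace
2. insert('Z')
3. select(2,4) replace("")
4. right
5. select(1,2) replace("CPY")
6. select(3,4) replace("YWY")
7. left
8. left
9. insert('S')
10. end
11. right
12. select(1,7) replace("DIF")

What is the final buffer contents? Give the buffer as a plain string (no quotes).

After op 1 (backspace): buf='VXS' cursor=0
After op 2 (insert('Z')): buf='ZVXS' cursor=1
After op 3 (select(2,4) replace("")): buf='ZV' cursor=2
After op 4 (right): buf='ZV' cursor=2
After op 5 (select(1,2) replace("CPY")): buf='ZCPY' cursor=4
After op 6 (select(3,4) replace("YWY")): buf='ZCPYWY' cursor=6
After op 7 (left): buf='ZCPYWY' cursor=5
After op 8 (left): buf='ZCPYWY' cursor=4
After op 9 (insert('S')): buf='ZCPYSWY' cursor=5
After op 10 (end): buf='ZCPYSWY' cursor=7
After op 11 (right): buf='ZCPYSWY' cursor=7
After op 12 (select(1,7) replace("DIF")): buf='ZDIF' cursor=4

Answer: ZDIF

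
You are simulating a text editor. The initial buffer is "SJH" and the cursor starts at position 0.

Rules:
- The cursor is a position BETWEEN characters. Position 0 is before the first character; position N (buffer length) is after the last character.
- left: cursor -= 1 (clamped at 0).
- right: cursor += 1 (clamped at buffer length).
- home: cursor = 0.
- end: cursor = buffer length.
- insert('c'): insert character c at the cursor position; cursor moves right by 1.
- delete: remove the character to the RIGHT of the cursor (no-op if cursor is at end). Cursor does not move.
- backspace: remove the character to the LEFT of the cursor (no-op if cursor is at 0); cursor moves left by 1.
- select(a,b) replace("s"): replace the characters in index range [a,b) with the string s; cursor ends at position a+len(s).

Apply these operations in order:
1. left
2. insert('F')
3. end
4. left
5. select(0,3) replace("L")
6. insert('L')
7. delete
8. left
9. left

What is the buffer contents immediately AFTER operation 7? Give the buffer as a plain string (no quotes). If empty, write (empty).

After op 1 (left): buf='SJH' cursor=0
After op 2 (insert('F')): buf='FSJH' cursor=1
After op 3 (end): buf='FSJH' cursor=4
After op 4 (left): buf='FSJH' cursor=3
After op 5 (select(0,3) replace("L")): buf='LH' cursor=1
After op 6 (insert('L')): buf='LLH' cursor=2
After op 7 (delete): buf='LL' cursor=2

Answer: LL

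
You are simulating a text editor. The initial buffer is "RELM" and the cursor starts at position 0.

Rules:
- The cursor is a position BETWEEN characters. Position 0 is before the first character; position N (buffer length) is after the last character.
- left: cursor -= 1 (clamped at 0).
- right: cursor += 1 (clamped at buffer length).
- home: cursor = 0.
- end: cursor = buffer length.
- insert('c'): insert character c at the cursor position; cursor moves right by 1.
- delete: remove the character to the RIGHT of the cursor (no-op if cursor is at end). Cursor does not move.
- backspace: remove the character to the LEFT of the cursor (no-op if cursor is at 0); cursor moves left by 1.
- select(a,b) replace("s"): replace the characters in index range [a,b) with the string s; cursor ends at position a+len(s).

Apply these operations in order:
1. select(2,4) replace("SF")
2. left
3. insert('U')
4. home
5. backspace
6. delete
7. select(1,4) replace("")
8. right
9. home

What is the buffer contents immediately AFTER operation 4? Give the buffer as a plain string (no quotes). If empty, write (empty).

After op 1 (select(2,4) replace("SF")): buf='RESF' cursor=4
After op 2 (left): buf='RESF' cursor=3
After op 3 (insert('U')): buf='RESUF' cursor=4
After op 4 (home): buf='RESUF' cursor=0

Answer: RESUF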